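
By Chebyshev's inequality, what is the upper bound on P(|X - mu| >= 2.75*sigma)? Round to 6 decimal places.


P <= 1/k^2
k^2 = 2.75^2 = 7.5625
1/k^2 = 1 / 7.5625 = 16/121 ≈ 0.13223140

0.132231


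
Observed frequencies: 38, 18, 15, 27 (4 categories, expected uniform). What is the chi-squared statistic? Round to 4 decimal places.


chi2 = sum((O-E)^2/E), E = total/4
total = 98, E = 98/4 = 24.5
(38 - 24.5)^2 / 24.5 = 182.25 / 24.5 = 729/98 ≈ 7.438776
(18 - 24.5)^2 / 24.5 = 42.25 / 24.5 = 169/98 ≈ 1.724490
(15 - 24.5)^2 / 24.5 = 90.25 / 24.5 = 361/98 ≈ 3.683673
(27 - 24.5)^2 / 24.5 = 6.25 / 24.5 = 25/98 ≈ 0.255102
chi2 = 642/49 ≈ 13.102041

13.1020


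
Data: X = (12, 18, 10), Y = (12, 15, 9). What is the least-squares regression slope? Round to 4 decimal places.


b = sum((xi-xbar)(yi-ybar)) / sum((xi-xbar)^2)
n = 3, xbar = 40/3 ≈ 13.333333, ybar = 36/3 = 12
Sxy = sum((xi-xbar)(yi-ybar)) = 24
Sxx = sum((xi-xbar)^2) = 104/3 ≈ 34.666667
b = Sxy / Sxx = 9/13 ≈ 0.692308

0.6923


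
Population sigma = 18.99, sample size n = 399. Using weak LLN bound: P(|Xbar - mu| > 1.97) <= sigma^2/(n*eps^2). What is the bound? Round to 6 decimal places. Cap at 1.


bound = min(1, sigma^2/(n*eps^2))
sigma^2 = 18.99^2 = 360.6201
n*eps^2 = 399 * 1.97^2 = 399 * 3.8809 = 1548.4791
sigma^2/(n*eps^2) = 360.6201 / 1548.4791 ≈ 0.23288664

0.232887


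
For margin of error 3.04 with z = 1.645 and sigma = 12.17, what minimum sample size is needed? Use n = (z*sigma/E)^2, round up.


z*sigma/E = 1.645 * 12.17 / 3.04 ≈ 6.585411
(z*sigma/E)^2 ≈ 43.367640
round up: n = 44

44


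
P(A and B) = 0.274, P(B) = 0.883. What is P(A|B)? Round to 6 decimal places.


P(A|B) = P(A and B) / P(B) = 0.274 / 0.883 = 274/883 ≈ 0.31030578

0.310306


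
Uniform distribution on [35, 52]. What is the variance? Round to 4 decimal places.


Var = (b-a)^2 / 12
(b-a)^2 = (52 - 35)^2 = 289
Var = 289/12 ≈ 24.083333

24.0833


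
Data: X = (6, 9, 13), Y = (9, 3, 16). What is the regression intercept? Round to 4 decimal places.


a = ybar - b*xbar, where b = sum((xi-xbar)(yi-ybar)) / sum((xi-xbar)^2)
n = 3, xbar = 28/3 ≈ 9.333333, ybar = 28/3 ≈ 9.333333
Sxy = sum((xi-xbar)(yi-ybar)) = 83/3 ≈ 27.666667
Sxx = sum((xi-xbar)^2) = 74/3 ≈ 24.666667
b = Sxy / Sxx = 83/74 ≈ 1.121622
a = 9.333333 - 1.121622 * 9.333333 = -42/37 ≈ -1.135135

-1.1351


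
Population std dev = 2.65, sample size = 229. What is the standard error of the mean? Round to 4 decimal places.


SE = sigma / sqrt(n)
sqrt(229) ≈ 15.132746
SE = 2.65 / 15.132746 ≈ 0.175117

0.1751


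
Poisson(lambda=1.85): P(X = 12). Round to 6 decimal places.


P = e^(-lam) * lam^k / k!
e^(-1.85) ≈ 0.1572372
lam^k = 1.85^12 ≈ 1607.166017
k! = 12! = 479001600
P = 0.1572372 * 1607.166017 / 479001600 ≈ 0.000001

0.000001


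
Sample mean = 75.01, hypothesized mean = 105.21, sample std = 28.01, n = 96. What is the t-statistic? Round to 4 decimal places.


t = (xbar - mu0) / (s/sqrt(n))
xbar - mu0 = 75.01 - 105.21 = -30.2
sqrt(96) ≈ 9.79795897
s/sqrt(n) = 28.01 / 9.79795897 ≈ 2.85875865
t = -30.2 / 2.85875865 ≈ -10.564026

-10.5640


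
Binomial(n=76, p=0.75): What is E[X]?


E[X] = n*p = 76 * 0.75 = 57

57


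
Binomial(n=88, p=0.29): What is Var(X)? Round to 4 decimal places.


Var = n*p*(1-p) = 88 * 0.29 * 0.71 = 18.1192

18.1192


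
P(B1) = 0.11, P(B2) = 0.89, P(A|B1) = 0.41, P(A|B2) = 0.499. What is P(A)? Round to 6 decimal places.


P(A) = P(A|B1)*P(B1) + P(A|B2)*P(B2)
P(A|B1)*P(B1) = 0.41 * 0.11 = 0.0451
P(A|B2)*P(B2) = 0.499 * 0.89 = 0.44411
P(A) = 0.0451 + 0.44411 = 0.48921

0.489210


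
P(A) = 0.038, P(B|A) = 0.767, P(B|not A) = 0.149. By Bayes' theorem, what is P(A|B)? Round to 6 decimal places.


P(A|B) = P(B|A)*P(A) / P(B), P(B) = P(B|A)*P(A) + P(B|not A)*P(not A)
P(B|A)*P(A) = 0.767 * 0.038 = 0.029146
P(B|not A)*P(not A) = 0.149 * 0.962 = 0.143338
P(B) = 0.029146 + 0.143338 = 0.172484
P(A|B) = 0.029146 / 0.172484 = 1121/6634 ≈ 0.16897799

0.168978


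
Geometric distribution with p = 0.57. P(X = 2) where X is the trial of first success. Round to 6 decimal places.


P = (1-p)^(k-1) * p
(1-p)^(k-1) = 0.43^1 = 0.43
P = 0.43 * 0.57 = 0.2451

0.245100


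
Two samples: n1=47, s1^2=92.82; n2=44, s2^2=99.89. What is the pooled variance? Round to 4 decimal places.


sp^2 = ((n1-1)*s1^2 + (n2-1)*s2^2)/(n1+n2-2)
(n1-1)*s1^2 = 46 * 92.82 = 4269.72
(n2-1)*s2^2 = 43 * 99.89 = 4295.27
numerator = 4269.72 + 4295.27 = 8564.99
n1+n2-2 = 89
sp^2 = 8564.99 / 89 = 856499/8900 ≈ 96.235843

96.2358


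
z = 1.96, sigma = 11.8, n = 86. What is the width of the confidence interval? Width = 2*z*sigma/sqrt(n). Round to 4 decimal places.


width = 2*z*sigma/sqrt(n)
2*z*sigma = 2 * 1.96 * 11.8 = 46.256
sqrt(86) ≈ 9.273618
width = 46.256 / 9.273618 ≈ 4.987913

4.9879


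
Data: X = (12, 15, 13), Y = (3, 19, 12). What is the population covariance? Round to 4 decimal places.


Cov = (1/n)*sum((xi-xbar)(yi-ybar))
n = 3, xbar = 40/3 ≈ 13.333333, ybar = 34/3 ≈ 11.333333
sum((xi-xbar)(yi-ybar)) = 71/3 ≈ 23.666667
Cov = 23.666667 / 3 = 71/9 ≈ 7.888889

7.8889


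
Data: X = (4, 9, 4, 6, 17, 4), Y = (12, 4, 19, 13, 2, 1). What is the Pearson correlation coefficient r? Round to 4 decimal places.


r = sum((xi-xbar)(yi-ybar)) / sqrt(sum((xi-xbar)^2) * sum((yi-ybar)^2))
n = 6, xbar = 44/6 = 22/3 ≈ 7.333333, ybar = 51/6 = 8.5
Sxy = sum((xi-xbar)(yi-ybar)) = -98
Sxx = sum((xi-xbar)^2) = 394/3 ≈ 131.333333
Syy = sum((yi-ybar)^2) = 261.5
sqrt(Sxx*Syy) ≈ 185.320443
r = Sxy / sqrt(Sxx*Syy) = -98 / 185.320443 ≈ -0.528814

-0.5288


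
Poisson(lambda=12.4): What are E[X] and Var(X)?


E[X] = Var(X) = lambda = 12.4

12.4, 12.4


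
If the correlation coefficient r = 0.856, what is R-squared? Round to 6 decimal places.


R^2 = r^2 = (0.856)^2 = 0.732736

0.732736


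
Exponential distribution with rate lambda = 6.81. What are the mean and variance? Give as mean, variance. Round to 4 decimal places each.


mean = 1/lam, var = 1/lam^2
mean = 1 / 6.81 = 100/681 ≈ 0.146843
lam^2 = 6.81^2 = 46.3761
var = 1 / 46.3761 ≈ 0.021563

0.1468, 0.0216


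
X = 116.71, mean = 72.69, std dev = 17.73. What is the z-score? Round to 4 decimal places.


z = (X - mu) / sigma
X - mu = 116.71 - 72.69 = 44.02
z = 44.02 / 17.73 = 4402/1773 ≈ 2.482798

2.4828


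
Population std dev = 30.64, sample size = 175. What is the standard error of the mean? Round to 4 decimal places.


SE = sigma / sqrt(n)
sqrt(175) ≈ 13.228757
SE = 30.64 / 13.228757 ≈ 2.316166

2.3162


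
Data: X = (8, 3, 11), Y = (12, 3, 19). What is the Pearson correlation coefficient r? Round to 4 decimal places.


r = sum((xi-xbar)(yi-ybar)) / sqrt(sum((xi-xbar)^2) * sum((yi-ybar)^2))
n = 3, xbar = 22/3 ≈ 7.333333, ybar = 34/3 ≈ 11.333333
Sxy = sum((xi-xbar)(yi-ybar)) = 194/3 ≈ 64.666667
Sxx = sum((xi-xbar)^2) = 98/3 ≈ 32.666667
Syy = sum((yi-ybar)^2) = 386/3 ≈ 128.666667
sqrt(Sxx*Syy) ≈ 64.831405
r = Sxy / sqrt(Sxx*Syy) = 64.666667 / 64.831405 ≈ 0.997459

0.9975


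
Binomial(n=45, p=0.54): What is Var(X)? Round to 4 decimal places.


Var = n*p*(1-p) = 45 * 0.54 * 0.46 = 11.178

11.1780


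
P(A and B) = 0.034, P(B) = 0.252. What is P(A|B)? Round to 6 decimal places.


P(A|B) = P(A and B) / P(B) = 0.034 / 0.252 = 17/126 ≈ 0.13492063

0.134921


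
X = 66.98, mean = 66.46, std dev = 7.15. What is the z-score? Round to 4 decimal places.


z = (X - mu) / sigma
X - mu = 66.98 - 66.46 = 0.52
z = 0.52 / 7.15 = 4/55 ≈ 0.072727

0.0727


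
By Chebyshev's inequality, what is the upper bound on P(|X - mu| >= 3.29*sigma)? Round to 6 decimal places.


P <= 1/k^2
k^2 = 3.29^2 = 10.8241
1/k^2 = 1 / 10.8241 ≈ 0.09238643

0.092386


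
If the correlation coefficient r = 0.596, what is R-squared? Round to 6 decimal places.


R^2 = r^2 = (0.596)^2 = 0.355216

0.355216


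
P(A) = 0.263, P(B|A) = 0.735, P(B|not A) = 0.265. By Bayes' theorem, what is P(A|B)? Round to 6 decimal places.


P(A|B) = P(B|A)*P(A) / P(B), P(B) = P(B|A)*P(A) + P(B|not A)*P(not A)
P(B|A)*P(A) = 0.735 * 0.263 = 0.193305
P(B|not A)*P(not A) = 0.265 * 0.737 = 0.195305
P(B) = 0.193305 + 0.195305 = 0.38861
P(A|B) = 0.193305 / 0.38861 ≈ 0.49742673

0.497427


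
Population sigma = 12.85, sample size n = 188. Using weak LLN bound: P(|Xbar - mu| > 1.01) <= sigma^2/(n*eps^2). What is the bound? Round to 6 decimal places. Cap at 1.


bound = min(1, sigma^2/(n*eps^2))
sigma^2 = 12.85^2 = 165.1225
n*eps^2 = 188 * 1.01^2 = 188 * 1.0201 = 191.7788
sigma^2/(n*eps^2) = 165.1225 / 191.7788 ≈ 0.86100497

0.861005


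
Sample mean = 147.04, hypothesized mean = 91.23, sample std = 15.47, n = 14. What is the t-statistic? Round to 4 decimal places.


t = (xbar - mu0) / (s/sqrt(n))
xbar - mu0 = 147.04 - 91.23 = 55.81
sqrt(14) ≈ 3.74165739
s/sqrt(n) = 15.47 / 3.74165739 ≈ 4.13453141
t = 55.81 / 4.13453141 ≈ 13.498507

13.4985


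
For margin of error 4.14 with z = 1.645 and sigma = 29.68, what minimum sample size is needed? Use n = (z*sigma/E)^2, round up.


z*sigma/E = 1.645 * 29.68 / 4.14 ≈ 11.793140
(z*sigma/E)^2 ≈ 139.078153
round up: n = 140

140


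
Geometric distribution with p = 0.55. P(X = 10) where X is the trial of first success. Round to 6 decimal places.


P = (1-p)^(k-1) * p
(1-p)^(k-1) = 0.45^9 ≈ 0.0007566806
P = 0.0007566806 * 0.55 ≈ 0.0004161744

0.000416


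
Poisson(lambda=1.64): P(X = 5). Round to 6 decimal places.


P = e^(-lam) * lam^k / k!
e^(-1.64) ≈ 0.1939800
lam^k = 1.64^5 ≈ 11.863675
k! = 5! = 120
P = 0.1939800 * 11.863675 / 120 ≈ 0.019178

0.019178


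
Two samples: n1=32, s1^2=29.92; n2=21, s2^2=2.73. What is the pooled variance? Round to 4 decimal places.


sp^2 = ((n1-1)*s1^2 + (n2-1)*s2^2)/(n1+n2-2)
(n1-1)*s1^2 = 31 * 29.92 = 927.52
(n2-1)*s2^2 = 20 * 2.73 = 54.6
numerator = 927.52 + 54.6 = 982.12
n1+n2-2 = 51
sp^2 = 982.12 / 51 = 24553/1275 ≈ 19.257255

19.2573


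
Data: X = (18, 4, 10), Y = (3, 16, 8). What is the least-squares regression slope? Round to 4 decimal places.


b = sum((xi-xbar)(yi-ybar)) / sum((xi-xbar)^2)
n = 3, xbar = 32/3 ≈ 10.666667, ybar = 27/3 = 9
Sxy = sum((xi-xbar)(yi-ybar)) = -90
Sxx = sum((xi-xbar)^2) = 296/3 ≈ 98.666667
b = Sxy / Sxx = -135/148 ≈ -0.912162

-0.9122


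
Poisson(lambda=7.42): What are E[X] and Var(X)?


E[X] = Var(X) = lambda = 7.42

7.42, 7.42


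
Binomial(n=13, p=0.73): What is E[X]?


E[X] = n*p = 13 * 0.73 = 9.49

9.49


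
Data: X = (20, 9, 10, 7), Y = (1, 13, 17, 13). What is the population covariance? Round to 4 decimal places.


Cov = (1/n)*sum((xi-xbar)(yi-ybar))
n = 4, xbar = 46/4 = 11.5, ybar = 44/4 = 11
sum((xi-xbar)(yi-ybar)) = -108
Cov = -108 / 4 = -27

-27.0000


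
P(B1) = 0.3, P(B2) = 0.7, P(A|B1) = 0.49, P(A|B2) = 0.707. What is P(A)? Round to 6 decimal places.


P(A) = P(A|B1)*P(B1) + P(A|B2)*P(B2)
P(A|B1)*P(B1) = 0.49 * 0.3 = 0.147
P(A|B2)*P(B2) = 0.707 * 0.7 = 0.4949
P(A) = 0.147 + 0.4949 = 0.6419

0.641900


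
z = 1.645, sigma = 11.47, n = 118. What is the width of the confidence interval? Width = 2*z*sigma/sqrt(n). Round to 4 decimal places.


width = 2*z*sigma/sqrt(n)
2*z*sigma = 2 * 1.645 * 11.47 = 37.7363
sqrt(118) ≈ 10.862780
width = 37.7363 / 10.862780 ≈ 3.473908

3.4739


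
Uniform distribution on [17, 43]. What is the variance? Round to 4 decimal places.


Var = (b-a)^2 / 12
(b-a)^2 = (43 - 17)^2 = 676
Var = 676/12 ≈ 56.333333

56.3333


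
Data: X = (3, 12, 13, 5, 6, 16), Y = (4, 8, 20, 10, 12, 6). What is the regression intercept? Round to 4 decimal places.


a = ybar - b*xbar, where b = sum((xi-xbar)(yi-ybar)) / sum((xi-xbar)^2)
n = 6, xbar = 55/6 ≈ 9.166667, ybar = 60/6 = 10
Sxy = sum((xi-xbar)(yi-ybar)) = 36
Sxx = sum((xi-xbar)^2) = 809/6 ≈ 134.833333
b = Sxy / Sxx = 216/809 ≈ 0.266996
a = 10 - 0.266996 * 9.166667 = 6110/809 ≈ 7.552534

7.5525


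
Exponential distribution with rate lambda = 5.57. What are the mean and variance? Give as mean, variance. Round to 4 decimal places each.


mean = 1/lam, var = 1/lam^2
mean = 1 / 5.57 = 100/557 ≈ 0.179533
lam^2 = 5.57^2 = 31.0249
var = 1 / 31.0249 ≈ 0.032232

0.1795, 0.0322


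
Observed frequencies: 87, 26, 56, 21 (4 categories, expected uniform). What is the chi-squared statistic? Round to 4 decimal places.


chi2 = sum((O-E)^2/E), E = total/4
total = 190, E = 190/4 = 47.5
(87 - 47.5)^2 / 47.5 = 1560.25 / 47.5 = 6241/190 ≈ 32.847368
(26 - 47.5)^2 / 47.5 = 462.25 / 47.5 = 1849/190 ≈ 9.731579
(56 - 47.5)^2 / 47.5 = 72.25 / 47.5 = 289/190 ≈ 1.521053
(21 - 47.5)^2 / 47.5 = 702.25 / 47.5 = 2809/190 ≈ 14.784211
chi2 = 5594/95 ≈ 58.884211

58.8842


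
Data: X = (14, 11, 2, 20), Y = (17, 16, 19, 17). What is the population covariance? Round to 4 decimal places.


Cov = (1/n)*sum((xi-xbar)(yi-ybar))
n = 4, xbar = 47/4 = 11.75, ybar = 69/4 = 17.25
sum((xi-xbar)(yi-ybar)) = -18.75
Cov = -18.75 / 4 = -4.6875

-4.6875


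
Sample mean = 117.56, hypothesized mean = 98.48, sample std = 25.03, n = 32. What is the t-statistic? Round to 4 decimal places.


t = (xbar - mu0) / (s/sqrt(n))
xbar - mu0 = 117.56 - 98.48 = 19.08
sqrt(32) ≈ 5.65685425
s/sqrt(n) = 25.03 / 5.65685425 ≈ 4.42472068
t = 19.08 / 4.42472068 ≈ 4.312137

4.3121


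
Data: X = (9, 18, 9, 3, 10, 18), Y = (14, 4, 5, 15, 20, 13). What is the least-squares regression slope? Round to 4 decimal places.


b = sum((xi-xbar)(yi-ybar)) / sum((xi-xbar)^2)
n = 6, xbar = 67/6 ≈ 11.166667, ybar = 71/6 ≈ 11.833333
Sxy = sum((xi-xbar)(yi-ybar)) = -425/6 ≈ -70.833333
Sxx = sum((xi-xbar)^2) = 1025/6 ≈ 170.833333
b = Sxy / Sxx = -17/41 ≈ -0.414634

-0.4146


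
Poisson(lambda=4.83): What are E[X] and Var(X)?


E[X] = Var(X) = lambda = 4.83

4.83, 4.83


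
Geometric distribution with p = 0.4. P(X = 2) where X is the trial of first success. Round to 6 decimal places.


P = (1-p)^(k-1) * p
(1-p)^(k-1) = 0.6^1 = 0.6
P = 0.6 * 0.4 = 0.24

0.240000


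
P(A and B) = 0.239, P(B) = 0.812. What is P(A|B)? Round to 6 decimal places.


P(A|B) = P(A and B) / P(B) = 0.239 / 0.812 = 239/812 ≈ 0.29433498

0.294335


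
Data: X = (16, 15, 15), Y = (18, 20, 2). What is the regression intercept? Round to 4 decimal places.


a = ybar - b*xbar, where b = sum((xi-xbar)(yi-ybar)) / sum((xi-xbar)^2)
n = 3, xbar = 46/3 ≈ 15.333333, ybar = 40/3 ≈ 13.333333
Sxy = sum((xi-xbar)(yi-ybar)) = 14/3 ≈ 4.666667
Sxx = sum((xi-xbar)^2) = 2/3 ≈ 0.666667
b = Sxy / Sxx = 7
a = 13.333333 - 7 * 15.333333 = -94

-94.0000


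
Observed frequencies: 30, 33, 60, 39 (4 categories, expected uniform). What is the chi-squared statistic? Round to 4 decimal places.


chi2 = sum((O-E)^2/E), E = total/4
total = 162, E = 162/4 = 40.5
(30 - 40.5)^2 / 40.5 = 110.25 / 40.5 = 49/18 ≈ 2.722222
(33 - 40.5)^2 / 40.5 = 56.25 / 40.5 = 25/18 ≈ 1.388889
(60 - 40.5)^2 / 40.5 = 380.25 / 40.5 = 169/18 ≈ 9.388889
(39 - 40.5)^2 / 40.5 = 2.25 / 40.5 = 1/18 ≈ 0.055556
chi2 = 122/9 ≈ 13.555556

13.5556


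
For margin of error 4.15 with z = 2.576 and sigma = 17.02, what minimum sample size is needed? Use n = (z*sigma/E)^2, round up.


z*sigma/E = 2.576 * 17.02 / 4.15 ≈ 10.564704
(z*sigma/E)^2 ≈ 111.612962
round up: n = 112

112


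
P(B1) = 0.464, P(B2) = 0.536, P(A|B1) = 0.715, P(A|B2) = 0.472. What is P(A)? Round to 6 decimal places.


P(A) = P(A|B1)*P(B1) + P(A|B2)*P(B2)
P(A|B1)*P(B1) = 0.715 * 0.464 = 0.33176
P(A|B2)*P(B2) = 0.472 * 0.536 = 0.252992
P(A) = 0.33176 + 0.252992 = 0.584752

0.584752


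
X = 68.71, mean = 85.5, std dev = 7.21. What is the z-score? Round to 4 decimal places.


z = (X - mu) / sigma
X - mu = 68.71 - 85.5 = -16.79
z = -16.79 / 7.21 = -1679/721 ≈ -2.328710

-2.3287


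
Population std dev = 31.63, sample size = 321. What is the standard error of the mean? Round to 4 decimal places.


SE = sigma / sqrt(n)
sqrt(321) ≈ 17.916473
SE = 31.63 / 17.916473 ≈ 1.765414

1.7654


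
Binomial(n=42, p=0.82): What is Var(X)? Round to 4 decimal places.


Var = n*p*(1-p) = 42 * 0.82 * 0.18 = 6.1992

6.1992


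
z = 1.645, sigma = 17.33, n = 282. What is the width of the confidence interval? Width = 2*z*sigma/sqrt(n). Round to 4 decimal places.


width = 2*z*sigma/sqrt(n)
2*z*sigma = 2 * 1.645 * 17.33 = 57.0157
sqrt(282) ≈ 16.792856
width = 57.0157 / 16.792856 ≈ 3.395236

3.3952


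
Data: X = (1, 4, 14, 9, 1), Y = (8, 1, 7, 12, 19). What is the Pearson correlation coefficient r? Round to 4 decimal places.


r = sum((xi-xbar)(yi-ybar)) / sqrt(sum((xi-xbar)^2) * sum((yi-ybar)^2))
n = 5, xbar = 29/5 = 5.8, ybar = 47/5 = 9.4
Sxy = sum((xi-xbar)(yi-ybar)) = -35.6
Sxx = sum((xi-xbar)^2) = 126.8
Syy = sum((yi-ybar)^2) = 177.2
sqrt(Sxx*Syy) ≈ 149.896498
r = Sxy / sqrt(Sxx*Syy) = -35.6 / 149.896498 ≈ -0.237497

-0.2375


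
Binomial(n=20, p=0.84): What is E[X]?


E[X] = n*p = 20 * 0.84 = 16.8

16.8


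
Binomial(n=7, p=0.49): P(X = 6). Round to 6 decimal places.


P = C(n,k) * p^k * (1-p)^(n-k)
C(7,6) = 7
p^k = 0.49^6 ≈ 0.01384129
(1-p)^(n-k) = 0.51^1 = 0.51
P = 7 * 0.01384129 * 0.51 ≈ 0.049413

0.049413


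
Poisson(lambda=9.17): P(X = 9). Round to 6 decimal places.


P = e^(-lam) * lam^k / k!
e^(-9.17) ≈ 0.0001041165
lam^k = 9.17^9 ≈ 458483827.502199
k! = 9! = 362880
P = 0.0001041165 * 458483827.502199 / 362880 ≈ 0.131547

0.131547


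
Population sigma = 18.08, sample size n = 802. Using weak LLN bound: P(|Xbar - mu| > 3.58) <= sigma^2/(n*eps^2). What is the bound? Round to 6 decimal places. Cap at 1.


bound = min(1, sigma^2/(n*eps^2))
sigma^2 = 18.08^2 = 326.8864
n*eps^2 = 802 * 3.58^2 = 802 * 12.8164 = 10278.7528
sigma^2/(n*eps^2) = 326.8864 / 10278.7528 ≈ 0.03180215

0.031802


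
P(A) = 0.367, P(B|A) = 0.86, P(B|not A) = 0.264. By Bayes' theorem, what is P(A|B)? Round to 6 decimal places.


P(A|B) = P(B|A)*P(A) / P(B), P(B) = P(B|A)*P(A) + P(B|not A)*P(not A)
P(B|A)*P(A) = 0.86 * 0.367 = 0.31562
P(B|not A)*P(not A) = 0.264 * 0.633 = 0.167112
P(B) = 0.31562 + 0.167112 = 0.482732
P(A|B) = 0.31562 / 0.482732 ≈ 0.65382034

0.653820


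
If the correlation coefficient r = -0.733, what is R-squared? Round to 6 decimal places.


R^2 = r^2 = (-0.733)^2 = 0.537289

0.537289


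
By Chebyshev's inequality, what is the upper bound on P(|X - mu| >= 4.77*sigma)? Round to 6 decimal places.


P <= 1/k^2
k^2 = 4.77^2 = 22.7529
1/k^2 = 1 / 22.7529 ≈ 0.04395044

0.043950


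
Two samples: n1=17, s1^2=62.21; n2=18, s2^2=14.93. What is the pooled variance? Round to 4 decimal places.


sp^2 = ((n1-1)*s1^2 + (n2-1)*s2^2)/(n1+n2-2)
(n1-1)*s1^2 = 16 * 62.21 = 995.36
(n2-1)*s2^2 = 17 * 14.93 = 253.81
numerator = 995.36 + 253.81 = 1249.17
n1+n2-2 = 33
sp^2 = 1249.17 / 33 = 41639/1100 ≈ 37.853636

37.8536


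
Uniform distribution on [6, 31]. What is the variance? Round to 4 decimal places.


Var = (b-a)^2 / 12
(b-a)^2 = (31 - 6)^2 = 625
Var = 625/12 ≈ 52.083333

52.0833


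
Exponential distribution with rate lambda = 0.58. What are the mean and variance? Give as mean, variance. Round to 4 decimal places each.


mean = 1/lam, var = 1/lam^2
mean = 1 / 0.58 = 50/29 ≈ 1.724138
lam^2 = 0.58^2 = 0.3364
var = 1 / 0.3364 = 2500/841 ≈ 2.972652

1.7241, 2.9727


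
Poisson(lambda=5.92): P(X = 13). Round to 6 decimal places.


P = e^(-lam) * lam^k / k!
e^(-5.92) ≈ 0.002685200
lam^k = 5.92^13 ≈ 10969382674.184646
k! = 13! = 6227020800
P = 0.002685200 * 10969382674.184646 / 6227020800 ≈ 0.004730

0.004730


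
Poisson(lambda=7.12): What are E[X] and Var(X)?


E[X] = Var(X) = lambda = 7.12

7.12, 7.12


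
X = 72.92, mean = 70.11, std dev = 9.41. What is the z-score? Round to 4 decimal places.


z = (X - mu) / sigma
X - mu = 72.92 - 70.11 = 2.81
z = 2.81 / 9.41 = 281/941 ≈ 0.298618

0.2986


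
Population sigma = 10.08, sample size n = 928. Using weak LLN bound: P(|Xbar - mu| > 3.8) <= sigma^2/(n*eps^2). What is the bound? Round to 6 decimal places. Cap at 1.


bound = min(1, sigma^2/(n*eps^2))
sigma^2 = 10.08^2 = 101.6064
n*eps^2 = 928 * 3.8^2 = 928 * 14.44 = 13400.32
sigma^2/(n*eps^2) = 101.6064 / 13400.32 ≈ 0.00758239

0.007582


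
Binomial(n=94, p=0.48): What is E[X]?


E[X] = n*p = 94 * 0.48 = 45.12

45.12


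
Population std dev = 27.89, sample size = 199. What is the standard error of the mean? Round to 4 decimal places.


SE = sigma / sqrt(n)
sqrt(199) ≈ 14.106736
SE = 27.89 / 14.106736 ≈ 1.977070

1.9771


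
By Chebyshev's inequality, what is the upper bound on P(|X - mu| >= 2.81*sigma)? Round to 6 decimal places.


P <= 1/k^2
k^2 = 2.81^2 = 7.8961
1/k^2 = 1 / 7.8961 ≈ 0.12664480

0.126645


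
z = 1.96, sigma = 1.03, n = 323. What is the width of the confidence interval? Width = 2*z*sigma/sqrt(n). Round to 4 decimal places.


width = 2*z*sigma/sqrt(n)
2*z*sigma = 2 * 1.96 * 1.03 = 4.0376
sqrt(323) ≈ 17.972201
width = 4.0376 / 17.972201 ≈ 0.224658

0.2247


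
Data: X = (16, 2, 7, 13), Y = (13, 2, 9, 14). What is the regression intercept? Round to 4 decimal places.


a = ybar - b*xbar, where b = sum((xi-xbar)(yi-ybar)) / sum((xi-xbar)^2)
n = 4, xbar = 38/4 = 9.5, ybar = 38/4 = 9.5
Sxy = sum((xi-xbar)(yi-ybar)) = 96
Sxx = sum((xi-xbar)^2) = 117
b = Sxy / Sxx = 32/39 ≈ 0.820513
a = 9.5 - 0.820513 * 9.5 = 133/78 ≈ 1.705128

1.7051


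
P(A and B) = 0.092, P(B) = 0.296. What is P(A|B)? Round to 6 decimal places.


P(A|B) = P(A and B) / P(B) = 0.092 / 0.296 = 23/74 ≈ 0.31081081

0.310811


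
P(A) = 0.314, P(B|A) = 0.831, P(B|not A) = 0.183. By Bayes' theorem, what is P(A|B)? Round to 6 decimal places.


P(A|B) = P(B|A)*P(A) / P(B), P(B) = P(B|A)*P(A) + P(B|not A)*P(not A)
P(B|A)*P(A) = 0.831 * 0.314 = 0.260934
P(B|not A)*P(not A) = 0.183 * 0.686 = 0.125538
P(B) = 0.260934 + 0.125538 = 0.386472
P(A|B) = 0.260934 / 0.386472 ≈ 0.67516922

0.675169


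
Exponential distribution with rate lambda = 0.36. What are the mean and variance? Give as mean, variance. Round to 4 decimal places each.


mean = 1/lam, var = 1/lam^2
mean = 1 / 0.36 = 25/9 ≈ 2.777778
lam^2 = 0.36^2 = 0.1296
var = 1 / 0.1296 = 625/81 ≈ 7.716049

2.7778, 7.7160


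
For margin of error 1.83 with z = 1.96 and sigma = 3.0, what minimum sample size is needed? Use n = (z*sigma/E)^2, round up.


z*sigma/E = 1.96 * 3.0 / 1.83 = 196/61 ≈ 3.213115
(z*sigma/E)^2 = 38416/3721 ≈ 10.324106
round up: n = 11

11


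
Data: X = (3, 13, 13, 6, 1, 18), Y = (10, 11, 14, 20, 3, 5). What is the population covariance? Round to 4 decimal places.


Cov = (1/n)*sum((xi-xbar)(yi-ybar))
n = 6, xbar = 54/6 = 9, ybar = 63/6 = 10.5
sum((xi-xbar)(yi-ybar)) = 1
Cov = 1 / 6 = 1/6 ≈ 0.166667

0.1667


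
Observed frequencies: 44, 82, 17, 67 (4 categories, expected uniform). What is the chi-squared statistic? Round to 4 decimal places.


chi2 = sum((O-E)^2/E), E = total/4
total = 210, E = 210/4 = 52.5
(44 - 52.5)^2 / 52.5 = 72.25 / 52.5 = 289/210 ≈ 1.376190
(82 - 52.5)^2 / 52.5 = 870.25 / 52.5 = 3481/210 ≈ 16.576190
(17 - 52.5)^2 / 52.5 = 1260.25 / 52.5 = 5041/210 ≈ 24.004762
(67 - 52.5)^2 / 52.5 = 210.25 / 52.5 = 841/210 ≈ 4.004762
chi2 = 4826/105 ≈ 45.961905

45.9619


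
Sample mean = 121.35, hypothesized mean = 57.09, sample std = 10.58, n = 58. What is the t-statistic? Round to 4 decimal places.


t = (xbar - mu0) / (s/sqrt(n))
xbar - mu0 = 121.35 - 57.09 = 64.26
sqrt(58) ≈ 7.61577311
s/sqrt(n) = 10.58 / 7.61577311 ≈ 1.38922206
t = 64.26 / 1.38922206 ≈ 46.256104

46.2561


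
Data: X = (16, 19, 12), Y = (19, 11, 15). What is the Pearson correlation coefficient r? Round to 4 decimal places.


r = sum((xi-xbar)(yi-ybar)) / sqrt(sum((xi-xbar)^2) * sum((yi-ybar)^2))
n = 3, xbar = 47/3 ≈ 15.666667, ybar = 45/3 = 15
Sxy = sum((xi-xbar)(yi-ybar)) = -12
Sxx = sum((xi-xbar)^2) = 74/3 ≈ 24.666667
Syy = sum((yi-ybar)^2) = 32
sqrt(Sxx*Syy) ≈ 28.095077
r = Sxy / sqrt(Sxx*Syy) = -12 / 28.095077 ≈ -0.427121

-0.4271


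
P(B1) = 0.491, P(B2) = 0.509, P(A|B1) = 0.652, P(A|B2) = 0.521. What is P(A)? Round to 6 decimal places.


P(A) = P(A|B1)*P(B1) + P(A|B2)*P(B2)
P(A|B1)*P(B1) = 0.652 * 0.491 = 0.320132
P(A|B2)*P(B2) = 0.521 * 0.509 = 0.265189
P(A) = 0.320132 + 0.265189 = 0.585321

0.585321


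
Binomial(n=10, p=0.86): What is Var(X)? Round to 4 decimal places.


Var = n*p*(1-p) = 10 * 0.86 * 0.14 = 1.204

1.2040


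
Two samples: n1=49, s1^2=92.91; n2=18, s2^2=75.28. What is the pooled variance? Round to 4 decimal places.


sp^2 = ((n1-1)*s1^2 + (n2-1)*s2^2)/(n1+n2-2)
(n1-1)*s1^2 = 48 * 92.91 = 4459.68
(n2-1)*s2^2 = 17 * 75.28 = 1279.76
numerator = 4459.68 + 1279.76 = 5739.44
n1+n2-2 = 65
sp^2 = 5739.44 / 65 = 143486/1625 ≈ 88.299077

88.2991


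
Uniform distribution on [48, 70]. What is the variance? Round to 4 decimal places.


Var = (b-a)^2 / 12
(b-a)^2 = (70 - 48)^2 = 484
Var = 484/12 ≈ 40.333333

40.3333


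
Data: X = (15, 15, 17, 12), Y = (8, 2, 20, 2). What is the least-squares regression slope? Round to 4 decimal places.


b = sum((xi-xbar)(yi-ybar)) / sum((xi-xbar)^2)
n = 4, xbar = 59/4 = 14.75, ybar = 32/4 = 8
Sxy = sum((xi-xbar)(yi-ybar)) = 42
Sxx = sum((xi-xbar)^2) = 12.75
b = Sxy / Sxx = 56/17 ≈ 3.294118

3.2941


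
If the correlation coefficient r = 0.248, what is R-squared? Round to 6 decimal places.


R^2 = r^2 = (0.248)^2 = 0.061504

0.061504


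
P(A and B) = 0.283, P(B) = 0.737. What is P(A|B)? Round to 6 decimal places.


P(A|B) = P(A and B) / P(B) = 0.283 / 0.737 = 283/737 ≈ 0.38398915

0.383989


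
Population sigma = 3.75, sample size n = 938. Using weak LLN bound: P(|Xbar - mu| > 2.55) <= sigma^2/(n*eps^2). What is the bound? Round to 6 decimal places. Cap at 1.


bound = min(1, sigma^2/(n*eps^2))
sigma^2 = 3.75^2 = 14.0625
n*eps^2 = 938 * 2.55^2 = 938 * 6.5025 = 6099.345
sigma^2/(n*eps^2) = 14.0625 / 6099.345 ≈ 0.00230558

0.002306


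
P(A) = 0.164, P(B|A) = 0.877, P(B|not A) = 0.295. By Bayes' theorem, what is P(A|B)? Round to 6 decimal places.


P(A|B) = P(B|A)*P(A) / P(B), P(B) = P(B|A)*P(A) + P(B|not A)*P(not A)
P(B|A)*P(A) = 0.877 * 0.164 = 0.143828
P(B|not A)*P(not A) = 0.295 * 0.836 = 0.24662
P(B) = 0.143828 + 0.24662 = 0.390448
P(A|B) = 0.143828 / 0.390448 ≈ 0.36836659

0.368367


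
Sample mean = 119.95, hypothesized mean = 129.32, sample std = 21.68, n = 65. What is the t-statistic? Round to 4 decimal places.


t = (xbar - mu0) / (s/sqrt(n))
xbar - mu0 = 119.95 - 129.32 = -9.37
sqrt(65) ≈ 8.06225775
s/sqrt(n) = 21.68 / 8.06225775 ≈ 2.68907305
t = -9.37 / 2.68907305 ≈ -3.484472

-3.4845


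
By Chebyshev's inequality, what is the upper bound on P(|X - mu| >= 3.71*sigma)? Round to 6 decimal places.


P <= 1/k^2
k^2 = 3.71^2 = 13.7641
1/k^2 = 1 / 13.7641 ≈ 0.07265277

0.072653


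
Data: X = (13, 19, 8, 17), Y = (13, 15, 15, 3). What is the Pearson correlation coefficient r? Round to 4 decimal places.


r = sum((xi-xbar)(yi-ybar)) / sqrt(sum((xi-xbar)^2) * sum((yi-ybar)^2))
n = 4, xbar = 57/4 = 14.25, ybar = 46/4 = 11.5
Sxy = sum((xi-xbar)(yi-ybar)) = -30.5
Sxx = sum((xi-xbar)^2) = 70.75
Syy = sum((yi-ybar)^2) = 99
sqrt(Sxx*Syy) ≈ 83.691397
r = Sxy / sqrt(Sxx*Syy) = -30.5 / 83.691397 ≈ -0.364434

-0.3644


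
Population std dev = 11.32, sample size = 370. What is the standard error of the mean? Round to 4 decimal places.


SE = sigma / sqrt(n)
sqrt(370) ≈ 19.235384
SE = 11.32 / 19.235384 ≈ 0.588499

0.5885


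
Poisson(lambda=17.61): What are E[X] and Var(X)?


E[X] = Var(X) = lambda = 17.61

17.61, 17.61


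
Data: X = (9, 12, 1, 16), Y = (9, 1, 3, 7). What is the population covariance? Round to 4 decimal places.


Cov = (1/n)*sum((xi-xbar)(yi-ybar))
n = 4, xbar = 38/4 = 9.5, ybar = 20/4 = 5
sum((xi-xbar)(yi-ybar)) = 18
Cov = 18 / 4 = 4.5

4.5000


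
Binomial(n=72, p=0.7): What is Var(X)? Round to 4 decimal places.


Var = n*p*(1-p) = 72 * 0.7 * 0.3 = 15.12

15.1200


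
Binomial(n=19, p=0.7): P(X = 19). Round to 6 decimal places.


P = C(n,k) * p^k * (1-p)^(n-k)
C(19,19) = 1
p^k = 0.7^19 ≈ 0.001139890
(1-p)^(n-k) = 0.3^0 = 1
P = 1 * 0.001139890 * 1 ≈ 0.001140

0.001140


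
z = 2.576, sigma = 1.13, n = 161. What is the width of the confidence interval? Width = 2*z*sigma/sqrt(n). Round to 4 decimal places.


width = 2*z*sigma/sqrt(n)
2*z*sigma = 2 * 2.576 * 1.13 = 5.82176
sqrt(161) ≈ 12.688578
width = 5.82176 / 12.688578 ≈ 0.458819

0.4588


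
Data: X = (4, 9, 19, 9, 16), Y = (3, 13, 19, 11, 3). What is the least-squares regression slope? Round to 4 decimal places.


b = sum((xi-xbar)(yi-ybar)) / sum((xi-xbar)^2)
n = 5, xbar = 57/5 = 11.4, ybar = 49/5 = 9.8
Sxy = sum((xi-xbar)(yi-ybar)) = 78.4
Sxx = sum((xi-xbar)^2) = 145.2
b = Sxy / Sxx = 196/363 ≈ 0.539945

0.5399


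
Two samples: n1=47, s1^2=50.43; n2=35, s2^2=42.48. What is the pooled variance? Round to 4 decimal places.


sp^2 = ((n1-1)*s1^2 + (n2-1)*s2^2)/(n1+n2-2)
(n1-1)*s1^2 = 46 * 50.43 = 2319.78
(n2-1)*s2^2 = 34 * 42.48 = 1444.32
numerator = 2319.78 + 1444.32 = 3764.1
n1+n2-2 = 80
sp^2 = 3764.1 / 80 = 47.05125

47.0513


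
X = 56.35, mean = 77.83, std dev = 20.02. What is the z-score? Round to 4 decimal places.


z = (X - mu) / sigma
X - mu = 56.35 - 77.83 = -21.48
z = -21.48 / 20.02 = -1074/1001 ≈ -1.072927

-1.0729


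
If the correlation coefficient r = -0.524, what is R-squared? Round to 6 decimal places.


R^2 = r^2 = (-0.524)^2 = 0.274576

0.274576


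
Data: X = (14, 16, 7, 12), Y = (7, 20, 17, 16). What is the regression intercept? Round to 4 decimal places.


a = ybar - b*xbar, where b = sum((xi-xbar)(yi-ybar)) / sum((xi-xbar)^2)
n = 4, xbar = 49/4 = 12.25, ybar = 60/4 = 15
Sxy = sum((xi-xbar)(yi-ybar)) = -6
Sxx = sum((xi-xbar)^2) = 44.75
b = Sxy / Sxx = -24/179 ≈ -0.134078
a = 15 - (-0.134078) * 12.25 = 2979/179 ≈ 16.642458

16.6425


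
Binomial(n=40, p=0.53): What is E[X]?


E[X] = n*p = 40 * 0.53 = 21.2

21.2


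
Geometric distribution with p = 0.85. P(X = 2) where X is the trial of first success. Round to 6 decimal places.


P = (1-p)^(k-1) * p
(1-p)^(k-1) = 0.15^1 = 0.15
P = 0.15 * 0.85 = 0.1275

0.127500


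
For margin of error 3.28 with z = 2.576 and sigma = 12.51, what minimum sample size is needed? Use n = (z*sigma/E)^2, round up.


z*sigma/E = 2.576 * 12.51 / 3.28 ≈ 9.824927
(z*sigma/E)^2 ≈ 96.529187
round up: n = 97

97


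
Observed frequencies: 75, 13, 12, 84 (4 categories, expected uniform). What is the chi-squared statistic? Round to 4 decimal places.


chi2 = sum((O-E)^2/E), E = total/4
total = 184, E = 184/4 = 46
(75 - 46)^2 / 46 = 841 / 46 = 841/46 ≈ 18.282609
(13 - 46)^2 / 46 = 1089 / 46 = 1089/46 ≈ 23.673913
(12 - 46)^2 / 46 = 1156 / 46 = 578/23 ≈ 25.130435
(84 - 46)^2 / 46 = 1444 / 46 = 722/23 ≈ 31.391304
chi2 = 2265/23 ≈ 98.478261

98.4783


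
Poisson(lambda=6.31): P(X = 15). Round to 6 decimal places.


P = e^(-lam) * lam^k / k!
e^(-6.31) ≈ 0.001818033
lam^k = 6.31^15 ≈ 1001014546672.926418
k! = 15! = 1307674368000
P = 0.001818033 * 1001014546672.926418 / 1307674368000 ≈ 0.001392

0.001392


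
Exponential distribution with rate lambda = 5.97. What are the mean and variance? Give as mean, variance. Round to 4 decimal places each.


mean = 1/lam, var = 1/lam^2
mean = 1 / 5.97 = 100/597 ≈ 0.167504
lam^2 = 5.97^2 = 35.6409
var = 1 / 35.6409 ≈ 0.028058

0.1675, 0.0281


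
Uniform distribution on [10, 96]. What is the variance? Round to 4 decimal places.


Var = (b-a)^2 / 12
(b-a)^2 = (96 - 10)^2 = 7396
Var = 7396/12 ≈ 616.333333

616.3333


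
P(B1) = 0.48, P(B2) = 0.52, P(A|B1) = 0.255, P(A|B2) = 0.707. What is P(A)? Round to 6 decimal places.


P(A) = P(A|B1)*P(B1) + P(A|B2)*P(B2)
P(A|B1)*P(B1) = 0.255 * 0.48 = 0.1224
P(A|B2)*P(B2) = 0.707 * 0.52 = 0.36764
P(A) = 0.1224 + 0.36764 = 0.49004

0.490040


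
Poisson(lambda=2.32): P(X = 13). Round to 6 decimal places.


P = e^(-lam) * lam^k / k!
e^(-2.32) ≈ 0.09827359
lam^k = 2.32^13 ≈ 56408.402891
k! = 13! = 6227020800
P = 0.09827359 * 56408.402891 / 6227020800 ≈ 0.000001

0.000001


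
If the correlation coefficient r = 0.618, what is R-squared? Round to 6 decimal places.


R^2 = r^2 = (0.618)^2 = 0.381924

0.381924


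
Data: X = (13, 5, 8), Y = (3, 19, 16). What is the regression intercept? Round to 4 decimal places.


a = ybar - b*xbar, where b = sum((xi-xbar)(yi-ybar)) / sum((xi-xbar)^2)
n = 3, xbar = 26/3 ≈ 8.666667, ybar = 38/3 ≈ 12.666667
Sxy = sum((xi-xbar)(yi-ybar)) = -202/3 ≈ -67.333333
Sxx = sum((xi-xbar)^2) = 98/3 ≈ 32.666667
b = Sxy / Sxx = -101/49 ≈ -2.061224
a = 12.666667 - (-2.061224) * 8.666667 = 1496/49 ≈ 30.530612

30.5306


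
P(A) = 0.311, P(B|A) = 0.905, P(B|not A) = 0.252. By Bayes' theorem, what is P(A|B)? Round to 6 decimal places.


P(A|B) = P(B|A)*P(A) / P(B), P(B) = P(B|A)*P(A) + P(B|not A)*P(not A)
P(B|A)*P(A) = 0.905 * 0.311 = 0.281455
P(B|not A)*P(not A) = 0.252 * 0.689 = 0.173628
P(B) = 0.281455 + 0.173628 = 0.455083
P(A|B) = 0.281455 / 0.455083 ≈ 0.61846960

0.618470


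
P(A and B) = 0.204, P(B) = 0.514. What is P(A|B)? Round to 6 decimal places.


P(A|B) = P(A and B) / P(B) = 0.204 / 0.514 = 102/257 ≈ 0.39688716

0.396887


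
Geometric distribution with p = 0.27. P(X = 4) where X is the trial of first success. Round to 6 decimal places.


P = (1-p)^(k-1) * p
(1-p)^(k-1) = 0.73^3 = 0.389017
P = 0.389017 * 0.27 ≈ 0.1050346

0.105035


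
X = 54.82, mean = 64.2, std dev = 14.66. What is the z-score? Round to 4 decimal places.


z = (X - mu) / sigma
X - mu = 54.82 - 64.2 = -9.38
z = -9.38 / 14.66 = -469/733 ≈ -0.639836

-0.6398


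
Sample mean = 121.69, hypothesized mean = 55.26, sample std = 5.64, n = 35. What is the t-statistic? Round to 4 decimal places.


t = (xbar - mu0) / (s/sqrt(n))
xbar - mu0 = 121.69 - 55.26 = 66.43
sqrt(35) ≈ 5.91607978
s/sqrt(n) = 5.64 / 5.91607978 ≈ 0.95333400
t = 66.43 / 0.95333400 ≈ 69.681770

69.6818


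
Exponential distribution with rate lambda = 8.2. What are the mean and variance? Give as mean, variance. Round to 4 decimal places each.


mean = 1/lam, var = 1/lam^2
mean = 1 / 8.2 = 5/41 ≈ 0.121951
lam^2 = 8.2^2 = 67.24
var = 1 / 67.24 = 25/1681 ≈ 0.014872

0.1220, 0.0149


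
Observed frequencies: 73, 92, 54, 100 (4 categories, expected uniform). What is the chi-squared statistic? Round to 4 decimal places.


chi2 = sum((O-E)^2/E), E = total/4
total = 319, E = 319/4 = 79.75
(73 - 79.75)^2 / 79.75 = 45.5625 / 79.75 = 729/1276 ≈ 0.571317
(92 - 79.75)^2 / 79.75 = 150.0625 / 79.75 = 2401/1276 ≈ 1.881661
(54 - 79.75)^2 / 79.75 = 663.0625 / 79.75 = 10609/1276 ≈ 8.314263
(100 - 79.75)^2 / 79.75 = 410.0625 / 79.75 = 6561/1276 ≈ 5.141850
chi2 = 175/11 ≈ 15.909091

15.9091


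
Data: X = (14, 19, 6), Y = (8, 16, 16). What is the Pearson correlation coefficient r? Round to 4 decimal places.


r = sum((xi-xbar)(yi-ybar)) / sqrt(sum((xi-xbar)^2) * sum((yi-ybar)^2))
n = 3, xbar = 39/3 = 13, ybar = 40/3 ≈ 13.333333
Sxy = sum((xi-xbar)(yi-ybar)) = -8
Sxx = sum((xi-xbar)^2) = 86
Syy = sum((yi-ybar)^2) = 128/3 ≈ 42.666667
sqrt(Sxx*Syy) ≈ 60.575022
r = Sxy / sqrt(Sxx*Syy) = -8 / 60.575022 ≈ -0.132068

-0.1321


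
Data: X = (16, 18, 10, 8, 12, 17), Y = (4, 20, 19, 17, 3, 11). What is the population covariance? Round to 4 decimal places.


Cov = (1/n)*sum((xi-xbar)(yi-ybar))
n = 6, xbar = 81/6 = 13.5, ybar = 74/6 = 37/3 ≈ 12.333333
sum((xi-xbar)(yi-ybar)) = -26
Cov = -26 / 6 = -13/3 ≈ -4.333333

-4.3333


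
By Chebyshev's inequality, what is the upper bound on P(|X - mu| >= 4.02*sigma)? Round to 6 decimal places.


P <= 1/k^2
k^2 = 4.02^2 = 16.1604
1/k^2 = 1 / 16.1604 ≈ 0.06187966

0.061880


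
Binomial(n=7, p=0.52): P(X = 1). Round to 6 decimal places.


P = C(n,k) * p^k * (1-p)^(n-k)
C(7,1) = 7
p^k = 0.52^1 = 0.52
(1-p)^(n-k) = 0.48^6 ≈ 0.01223059
P = 7 * 0.52 * 0.01223059 ≈ 0.044519

0.044519


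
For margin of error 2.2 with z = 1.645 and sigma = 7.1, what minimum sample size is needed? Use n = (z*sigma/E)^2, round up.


z*sigma/E = 1.645 * 7.1 / 2.2 = 23359/4400 ≈ 5.308864
(z*sigma/E)^2 ≈ 28.184033
round up: n = 29

29


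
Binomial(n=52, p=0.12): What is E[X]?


E[X] = n*p = 52 * 0.12 = 6.24

6.24


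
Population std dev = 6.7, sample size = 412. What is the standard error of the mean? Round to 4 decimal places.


SE = sigma / sqrt(n)
sqrt(412) ≈ 20.297783
SE = 6.7 / 20.297783 ≈ 0.330085

0.3301


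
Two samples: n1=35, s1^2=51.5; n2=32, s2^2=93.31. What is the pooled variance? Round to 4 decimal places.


sp^2 = ((n1-1)*s1^2 + (n2-1)*s2^2)/(n1+n2-2)
(n1-1)*s1^2 = 34 * 51.5 = 1751
(n2-1)*s2^2 = 31 * 93.31 = 2892.61
numerator = 1751 + 2892.61 = 4643.61
n1+n2-2 = 65
sp^2 = 4643.61 / 65 = 464361/6500 ≈ 71.440154

71.4402


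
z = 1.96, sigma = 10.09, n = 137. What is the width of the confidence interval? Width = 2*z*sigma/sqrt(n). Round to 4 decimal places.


width = 2*z*sigma/sqrt(n)
2*z*sigma = 2 * 1.96 * 10.09 = 39.5528
sqrt(137) ≈ 11.704700
width = 39.5528 / 11.704700 ≈ 3.379224

3.3792


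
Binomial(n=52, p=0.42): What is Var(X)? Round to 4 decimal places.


Var = n*p*(1-p) = 52 * 0.42 * 0.58 = 12.6672

12.6672


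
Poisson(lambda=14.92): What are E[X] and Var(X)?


E[X] = Var(X) = lambda = 14.92

14.92, 14.92


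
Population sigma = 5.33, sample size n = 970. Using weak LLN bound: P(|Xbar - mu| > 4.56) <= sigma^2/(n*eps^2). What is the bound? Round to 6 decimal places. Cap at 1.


bound = min(1, sigma^2/(n*eps^2))
sigma^2 = 5.33^2 = 28.4089
n*eps^2 = 970 * 4.56^2 = 970 * 20.7936 = 20169.792
sigma^2/(n*eps^2) = 28.4089 / 20169.792 ≈ 0.00140849

0.001408


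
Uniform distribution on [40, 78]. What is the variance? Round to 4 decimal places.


Var = (b-a)^2 / 12
(b-a)^2 = (78 - 40)^2 = 1444
Var = 1444/12 ≈ 120.333333

120.3333


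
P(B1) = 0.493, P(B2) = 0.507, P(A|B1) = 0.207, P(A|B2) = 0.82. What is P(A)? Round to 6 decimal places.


P(A) = P(A|B1)*P(B1) + P(A|B2)*P(B2)
P(A|B1)*P(B1) = 0.207 * 0.493 = 0.102051
P(A|B2)*P(B2) = 0.82 * 0.507 = 0.41574
P(A) = 0.102051 + 0.41574 = 0.517791

0.517791


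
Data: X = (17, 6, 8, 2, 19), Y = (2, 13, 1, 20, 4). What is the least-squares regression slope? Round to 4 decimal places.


b = sum((xi-xbar)(yi-ybar)) / sum((xi-xbar)^2)
n = 5, xbar = 52/5 = 10.4, ybar = 40/5 = 8
Sxy = sum((xi-xbar)(yi-ybar)) = -180
Sxx = sum((xi-xbar)^2) = 213.2
b = Sxy / Sxx = -450/533 ≈ -0.844278

-0.8443


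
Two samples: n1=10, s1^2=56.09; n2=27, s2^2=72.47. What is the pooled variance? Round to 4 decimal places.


sp^2 = ((n1-1)*s1^2 + (n2-1)*s2^2)/(n1+n2-2)
(n1-1)*s1^2 = 9 * 56.09 = 504.81
(n2-1)*s2^2 = 26 * 72.47 = 1884.22
numerator = 504.81 + 1884.22 = 2389.03
n1+n2-2 = 35
sp^2 = 2389.03 / 35 = 68.258

68.2580


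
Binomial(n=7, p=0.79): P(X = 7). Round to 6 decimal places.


P = C(n,k) * p^k * (1-p)^(n-k)
C(7,7) = 1
p^k = 0.79^7 ≈ 0.1920391
(1-p)^(n-k) = 0.21^0 = 1
P = 1 * 0.1920391 * 1 ≈ 0.192039

0.192039


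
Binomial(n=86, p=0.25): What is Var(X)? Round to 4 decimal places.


Var = n*p*(1-p) = 86 * 0.25 * 0.75 = 16.125

16.1250


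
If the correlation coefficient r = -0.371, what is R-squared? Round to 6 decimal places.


R^2 = r^2 = (-0.371)^2 = 0.137641

0.137641


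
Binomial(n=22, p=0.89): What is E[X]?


E[X] = n*p = 22 * 0.89 = 19.58

19.58


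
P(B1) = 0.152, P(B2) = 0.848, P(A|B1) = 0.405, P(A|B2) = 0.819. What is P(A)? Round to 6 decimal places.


P(A) = P(A|B1)*P(B1) + P(A|B2)*P(B2)
P(A|B1)*P(B1) = 0.405 * 0.152 = 0.06156
P(A|B2)*P(B2) = 0.819 * 0.848 = 0.694512
P(A) = 0.06156 + 0.694512 = 0.756072

0.756072
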